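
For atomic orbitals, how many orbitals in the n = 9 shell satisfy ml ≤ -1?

The n = 9 shell has l = 0 through 8; check each.
The (l, ml) pairs meeting ml ≤ -1 give: l=1 → 1; l=2 → 2; l=3 → 3; l=4 → 4; l=5 → 5; l=6 → 6; l=7 → 7; l=8 → 8.
Total orbitals: 1 + 2 + 3 + 4 + 5 + 6 + 7 + 8 = 36.

36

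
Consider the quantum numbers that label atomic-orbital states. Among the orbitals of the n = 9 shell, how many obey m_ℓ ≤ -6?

6

For n = 9, ℓ ranges over 0 … 8.
Per ℓ-value: ℓ=6 → 1; ℓ=7 → 2; ℓ=8 → 3.
Total orbitals: 1 + 2 + 3 = 6.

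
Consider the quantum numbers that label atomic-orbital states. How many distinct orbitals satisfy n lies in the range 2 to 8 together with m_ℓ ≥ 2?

Count contributing orbitals for each principal shell:
n=3 → 1; n=4 → 3; n=5 → 6; n=6 → 10; n=7 → 15; n=8 → 21.
Total orbitals: 1 + 3 + 6 + 10 + 15 + 21 = 56.

56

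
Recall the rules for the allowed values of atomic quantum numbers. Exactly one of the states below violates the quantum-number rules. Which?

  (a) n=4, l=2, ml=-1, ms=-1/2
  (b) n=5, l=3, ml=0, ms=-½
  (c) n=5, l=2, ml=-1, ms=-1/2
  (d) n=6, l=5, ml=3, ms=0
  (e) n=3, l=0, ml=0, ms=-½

(d)

(d) has ms = 0, but an electron's spin must be ±1/2.
The remaining sets (a), (b), (c), (e) satisfy all four rules.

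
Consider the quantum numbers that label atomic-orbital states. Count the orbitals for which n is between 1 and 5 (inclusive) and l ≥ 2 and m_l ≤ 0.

Per-shell orbital counts meeting the constraint:
n=3 → 3; n=4 → 7; n=5 → 12.
Total orbitals: 3 + 7 + 12 = 22.

22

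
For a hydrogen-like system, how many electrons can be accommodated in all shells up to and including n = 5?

Total orbitals = 1² + 2² + 3² + 4² + 5² = 55. Doubling for spin gives 110 electrons.

110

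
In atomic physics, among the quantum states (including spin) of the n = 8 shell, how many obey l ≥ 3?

Contributions: l=3 → 7; l=4 → 9; l=5 → 11; l=6 → 13; l=7 → 15.
Orbitals: 7 + 9 + 11 + 13 + 15 = 55. Each orbital carries two spin states, so 55 × 2 = 110 states.

110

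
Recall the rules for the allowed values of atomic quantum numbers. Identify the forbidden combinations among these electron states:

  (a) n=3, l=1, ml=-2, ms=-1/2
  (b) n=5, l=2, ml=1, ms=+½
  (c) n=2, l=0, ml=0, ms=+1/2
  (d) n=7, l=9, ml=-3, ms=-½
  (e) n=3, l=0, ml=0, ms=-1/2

(a) and (d)

(a) has |ml| = 2 > l = 1, violating −l ≤ ml ≤ l.
(d) has l = 9 ≥ n = 7, violating 0 ≤ l ≤ n−1.
The remaining sets (b), (c), (e) satisfy all four rules.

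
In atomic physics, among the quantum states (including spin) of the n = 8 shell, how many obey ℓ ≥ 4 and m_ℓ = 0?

8

Per ℓ-value: ℓ=4 → 1; ℓ=5 → 1; ℓ=6 → 1; ℓ=7 → 1.
Orbitals: 1 + 1 + 1 + 1 = 4. Each orbital carries two spin states, so 4 × 2 = 8 states.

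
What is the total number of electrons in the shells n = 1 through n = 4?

60

Shell n has n² orbitals: 1²=1 + 2²=4 + 3²=9 + 4²=16 = 30 orbitals.
Two spin states per orbital: 2 × 30 = 60 electrons.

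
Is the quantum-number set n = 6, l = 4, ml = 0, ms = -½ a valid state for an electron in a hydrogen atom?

Yes

n = 6 is a positive integer. l = 4 satisfies 0 ≤ l ≤ n−1 = 5. ml = 0 lies in the range −l … +l (here −4 … 4). ms = -1/2 is one of ±1/2.
All four constraints are satisfied.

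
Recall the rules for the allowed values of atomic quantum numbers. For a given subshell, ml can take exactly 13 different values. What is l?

l = 6

ml ranges over 2l+1 integers, so 2l+1 = 13 ⇒ l = 6.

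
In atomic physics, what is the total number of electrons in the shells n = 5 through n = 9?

510

Shell n has n² orbitals: 5²=25 + 6²=36 + 7²=49 + 8²=64 + 9²=81 = 255 orbitals.
Two spin states per orbital: 2 × 255 = 510 electrons.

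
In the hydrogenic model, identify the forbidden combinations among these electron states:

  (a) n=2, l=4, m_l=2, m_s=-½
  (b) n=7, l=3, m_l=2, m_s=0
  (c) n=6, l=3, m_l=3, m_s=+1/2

(a) has l = 4 ≥ n = 2, violating 0 ≤ l ≤ n−1.
(b) has m_s = 0, but an electron's spin must be ±1/2.
The remaining set (c) satisfies all four rules.

(a) and (b)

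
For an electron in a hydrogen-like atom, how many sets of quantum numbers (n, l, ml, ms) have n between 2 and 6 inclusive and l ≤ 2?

80

Go shell by shell, enumerating (l, ml) with l ≤ 2:
n=2 → 4; n=3 → 9; n=4 → 9; n=5 → 9; n=6 → 9.
Orbitals: 4 + 9 + 9 + 9 + 9 = 40. Including both spin states (ms = ±1/2) gives 2 × 40 = 80 states.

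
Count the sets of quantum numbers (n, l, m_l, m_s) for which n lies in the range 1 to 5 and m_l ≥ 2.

20

Count contributing orbitals for each principal shell:
n=3 → 1; n=4 → 3; n=5 → 6.
Orbitals: 1 + 3 + 6 = 10. Including both spin states (m_s = ±1/2) gives 2 × 10 = 20 states.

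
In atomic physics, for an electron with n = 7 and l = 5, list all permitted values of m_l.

m_l takes every integer from −l to +l. With l = 5 that gives the 11 values -5, -4, -3, -2, -1, 0, 1, 2, 3, 4, 5.

-5, -4, -3, -2, -1, 0, 1, 2, 3, 4, 5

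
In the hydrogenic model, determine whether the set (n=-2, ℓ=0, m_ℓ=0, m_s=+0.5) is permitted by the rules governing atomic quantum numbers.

The principal quantum number must be a positive integer (n ≥ 1), but here n = -2.

Not allowed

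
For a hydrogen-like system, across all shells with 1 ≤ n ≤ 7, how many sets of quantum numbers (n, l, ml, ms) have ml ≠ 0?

224

For each n in the range, tally the orbitals obeying ml ≠ 0:
n=2 → 2; n=3 → 6; n=4 → 12; n=5 → 20; n=6 → 30; n=7 → 42.
Orbitals: 2 + 6 + 12 + 20 + 30 + 42 = 112. Including both spin states (ms = ±1/2) gives 2 × 112 = 224 states.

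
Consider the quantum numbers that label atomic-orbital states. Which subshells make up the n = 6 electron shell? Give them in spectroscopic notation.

For n = 6, l runs from 0 to 5. In spectroscopic notation l = 0,1,2,… ↔ s,p,d,f,g,h,i, so the subshells are 6s, 6p, 6d, 6f, 6g, 6h.

6s, 6p, 6d, 6f, 6g, 6h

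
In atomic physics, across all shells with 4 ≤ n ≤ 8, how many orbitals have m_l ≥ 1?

80

Per-shell orbital counts meeting the constraint:
n=4 → 6; n=5 → 10; n=6 → 15; n=7 → 21; n=8 → 28.
Total orbitals: 6 + 10 + 15 + 21 + 28 = 80.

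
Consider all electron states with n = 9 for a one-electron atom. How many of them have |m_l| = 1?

32

For n = 9, l ranges over 0 … 8.
Contributions: l=1 → 2; l=2 → 2; l=3 → 2; l=4 → 2; l=5 → 2; l=6 → 2; l=7 → 2; l=8 → 2.
Orbitals: 2 + 2 + 2 + 2 + 2 + 2 + 2 + 2 = 16. Each orbital carries two spin states, so 16 × 2 = 32 states.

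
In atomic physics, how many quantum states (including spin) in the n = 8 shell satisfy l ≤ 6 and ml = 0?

14

The (l, ml) pairs meeting l ≤ 6 and ml = 0 give: l=0 → 1; l=1 → 1; l=2 → 1; l=3 → 1; l=4 → 1; l=5 → 1; l=6 → 1.
Orbitals: 1 + 1 + 1 + 1 + 1 + 1 + 1 = 7. Each orbital carries two spin states, so 7 × 2 = 14 states.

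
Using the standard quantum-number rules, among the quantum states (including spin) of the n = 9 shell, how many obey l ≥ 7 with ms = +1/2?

With n = 9 the allowed l are 0, 1, …, 8.
Contributions: l=7 → 15; l=8 → 17.
Orbitals: 15 + 17 = 32. With ms fixed to a single value there is one state per orbital, giving 32 states.

32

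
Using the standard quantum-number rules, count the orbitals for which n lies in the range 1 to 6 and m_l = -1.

15

Treat each shell separately and count matching orbitals:
n=2 → 1; n=3 → 2; n=4 → 3; n=5 → 4; n=6 → 5.
Total orbitals: 1 + 2 + 3 + 4 + 5 = 15.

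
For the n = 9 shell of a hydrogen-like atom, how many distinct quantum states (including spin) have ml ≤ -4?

30

Go through l = 0, …, 8 (the values permitted for n = 9).
The (l, ml) pairs meeting ml ≤ -4 give: l=4 → 1; l=5 → 2; l=6 → 3; l=7 → 4; l=8 → 5.
Orbitals: 1 + 2 + 3 + 4 + 5 = 15. Each orbital carries two spin states, so 15 × 2 = 30 states.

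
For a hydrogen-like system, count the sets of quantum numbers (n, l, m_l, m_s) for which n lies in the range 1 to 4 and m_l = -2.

Count contributing orbitals for each principal shell:
n=3 → 1; n=4 → 2.
Orbitals: 1 + 2 = 3. Including both spin states (m_s = ±1/2) gives 2 × 3 = 6 states.

6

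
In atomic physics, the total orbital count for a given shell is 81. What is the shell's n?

n = 9

n² = 81 ⇒ n = 9.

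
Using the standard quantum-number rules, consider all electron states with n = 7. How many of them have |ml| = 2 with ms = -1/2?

The (l, ml) pairs meeting |ml| = 2 give: l=2 → 2; l=3 → 2; l=4 → 2; l=5 → 2; l=6 → 2.
Orbitals: 2 + 2 + 2 + 2 + 2 = 10. With ms fixed to a single value there is one state per orbital, giving 10 states.

10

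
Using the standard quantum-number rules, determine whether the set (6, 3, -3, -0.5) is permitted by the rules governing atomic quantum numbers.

Yes

n = 6 is a positive integer. l = 3 satisfies 0 ≤ l ≤ n−1 = 5. m_l = -3 lies in the range −l … +l (here −3 … 3). m_s = -1/2 is one of ±1/2.
All four constraints are satisfied.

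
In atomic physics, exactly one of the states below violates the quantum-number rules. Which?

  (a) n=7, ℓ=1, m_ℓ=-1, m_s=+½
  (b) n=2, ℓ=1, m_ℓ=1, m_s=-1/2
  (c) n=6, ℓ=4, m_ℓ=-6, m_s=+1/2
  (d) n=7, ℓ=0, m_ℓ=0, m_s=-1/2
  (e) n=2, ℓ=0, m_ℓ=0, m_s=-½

(c)

(c) has |m_ℓ| = 6 > ℓ = 4, violating −ℓ ≤ m_ℓ ≤ ℓ.
The remaining sets (a), (b), (d), (e) satisfy all four rules.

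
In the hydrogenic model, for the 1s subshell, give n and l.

The leading integer gives n = 1; the letter 's' means l = 0.

n = 1, l = 0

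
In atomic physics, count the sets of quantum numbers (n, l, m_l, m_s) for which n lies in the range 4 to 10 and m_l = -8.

6

For each n in the range, tally the orbitals obeying m_l = -8:
n=9 → 1; n=10 → 2.
Orbitals: 1 + 2 = 3. Including both spin states (m_s = ±1/2) gives 2 × 3 = 6 states.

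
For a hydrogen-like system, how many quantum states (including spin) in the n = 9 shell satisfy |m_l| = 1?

Contributions: l=1 → 2; l=2 → 2; l=3 → 2; l=4 → 2; l=5 → 2; l=6 → 2; l=7 → 2; l=8 → 2.
Orbitals: 2 + 2 + 2 + 2 + 2 + 2 + 2 + 2 = 16. Each orbital carries two spin states, so 16 × 2 = 32 states.

32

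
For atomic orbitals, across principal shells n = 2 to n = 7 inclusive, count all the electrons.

278

Shell n has n² orbitals: 2²=4 + 3²=9 + 4²=16 + 5²=25 + 6²=36 + 7²=49 = 139 orbitals.
Two spin states per orbital: 2 × 139 = 278 electrons.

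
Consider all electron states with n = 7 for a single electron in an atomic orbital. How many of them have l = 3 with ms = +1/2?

7

Contributions: l=3 → 7.
Orbitals: 7. With ms fixed to a single value there is one state per orbital, giving 7 states.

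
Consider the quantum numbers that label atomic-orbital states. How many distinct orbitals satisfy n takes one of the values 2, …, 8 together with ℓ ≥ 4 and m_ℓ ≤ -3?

Work shell by shell — for each n, count the (ℓ, m_ℓ) pairs that satisfy ℓ ≥ 4 and m_ℓ ≤ -3:
n=5 → 2; n=6 → 5; n=7 → 9; n=8 → 14.
Total orbitals: 2 + 5 + 9 + 14 = 30.

30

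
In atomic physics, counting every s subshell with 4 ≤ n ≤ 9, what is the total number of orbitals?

6

An s subshell (l = 0) exists for every n ≥ 1, so shells n = 4, 5, 6, 7, 8, 9 each contribute one — 6 subshells.
Since each s subshell has 2·0+1 = 1 orbital, the total is 6 × 1 = 6.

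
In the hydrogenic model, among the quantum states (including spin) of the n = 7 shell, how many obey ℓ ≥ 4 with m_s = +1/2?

The n = 7 shell has ℓ = 0 through 6; check each.
The (ℓ, m_ℓ) pairs meeting ℓ ≥ 4 give: ℓ=4 → 9; ℓ=5 → 11; ℓ=6 → 13.
Orbitals: 9 + 11 + 13 = 33. With m_s fixed to a single value there is one state per orbital, giving 33 states.

33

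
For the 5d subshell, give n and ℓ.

n = 5, ℓ = 2

The leading integer gives n = 5; the letter 'd' means ℓ = 2.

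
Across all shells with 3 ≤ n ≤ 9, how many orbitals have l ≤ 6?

233

Count contributing orbitals for each principal shell:
n=3 → 9; n=4 → 16; n=5 → 25; n=6 → 36; n=7 → 49; n=8 → 49; n=9 → 49.
Total orbitals: 9 + 16 + 25 + 36 + 49 + 49 + 49 = 233.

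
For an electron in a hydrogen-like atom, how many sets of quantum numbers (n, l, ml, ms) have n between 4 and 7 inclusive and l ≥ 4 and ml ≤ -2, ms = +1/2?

Go shell by shell, enumerating (l, ml) with l ≥ 4 and ml ≤ -2:
n=5 → 3; n=6 → 7; n=7 → 12.
Orbitals: 3 + 7 + 12 = 22. With ms fixed to +1/2 there is one state per orbital, so 22 states.

22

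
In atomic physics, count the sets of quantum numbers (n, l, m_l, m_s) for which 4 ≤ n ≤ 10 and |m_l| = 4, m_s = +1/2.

Work shell by shell — for each n, count the (l, m_l) pairs that satisfy |m_l| = 4:
n=5 → 2; n=6 → 4; n=7 → 6; n=8 → 8; n=9 → 10; n=10 → 12.
Orbitals: 2 + 4 + 6 + 8 + 10 + 12 = 42. With m_s fixed to +1/2 there is one state per orbital, so 42 states.

42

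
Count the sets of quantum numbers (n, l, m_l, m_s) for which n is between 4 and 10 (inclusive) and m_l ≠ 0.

For each n in the range, tally the orbitals obeying m_l ≠ 0:
n=4 → 12; n=5 → 20; n=6 → 30; n=7 → 42; n=8 → 56; n=9 → 72; n=10 → 90.
Orbitals: 12 + 20 + 30 + 42 + 56 + 72 + 90 = 322. Including both spin states (m_s = ±1/2) gives 2 × 322 = 644 states.

644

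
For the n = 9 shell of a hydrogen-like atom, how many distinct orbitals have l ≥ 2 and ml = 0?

7

Orbitals with l ≥ 2 and ml = 0, by l: l=2 → 1; l=3 → 1; l=4 → 1; l=5 → 1; l=6 → 1; l=7 → 1; l=8 → 1.
Total orbitals: 1 + 1 + 1 + 1 + 1 + 1 + 1 = 7.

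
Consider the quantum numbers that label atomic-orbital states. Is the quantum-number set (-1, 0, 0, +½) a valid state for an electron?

No

The principal quantum number must be a positive integer (n ≥ 1), but here n = -1.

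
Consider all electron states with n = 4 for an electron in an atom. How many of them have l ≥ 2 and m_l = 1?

The n = 4 shell has l = 0 through 3; check each.
Contributions: l=2 → 1; l=3 → 1.
Orbitals: 1 + 1 = 2. Each orbital carries two spin states, so 2 × 2 = 4 states.

4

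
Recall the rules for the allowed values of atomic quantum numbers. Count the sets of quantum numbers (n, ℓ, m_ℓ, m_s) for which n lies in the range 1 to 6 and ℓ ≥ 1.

Treat each shell separately and count matching orbitals:
n=2 → 3; n=3 → 8; n=4 → 15; n=5 → 24; n=6 → 35.
Orbitals: 3 + 8 + 15 + 24 + 35 = 85. Including both spin states (m_s = ±1/2) gives 2 × 85 = 170 states.

170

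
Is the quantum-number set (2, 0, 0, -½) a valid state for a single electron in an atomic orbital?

n = 2 is a positive integer. ℓ = 0 satisfies 0 ≤ ℓ ≤ n−1 = 1. m_ℓ = 0 lies in the range −ℓ … +ℓ (here 0). m_s = -1/2 is one of ±1/2.
All four constraints are satisfied.

Yes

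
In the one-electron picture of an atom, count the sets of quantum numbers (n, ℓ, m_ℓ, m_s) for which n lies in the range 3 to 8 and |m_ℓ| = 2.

84

Treat each shell separately and count matching orbitals:
n=3 → 2; n=4 → 4; n=5 → 6; n=6 → 8; n=7 → 10; n=8 → 12.
Orbitals: 2 + 4 + 6 + 8 + 10 + 12 = 42. Including both spin states (m_s = ±1/2) gives 2 × 42 = 84 states.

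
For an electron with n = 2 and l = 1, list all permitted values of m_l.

-1, 0, 1

m_l takes every integer from −l to +l. With l = 1 that gives the 3 values -1, 0, 1.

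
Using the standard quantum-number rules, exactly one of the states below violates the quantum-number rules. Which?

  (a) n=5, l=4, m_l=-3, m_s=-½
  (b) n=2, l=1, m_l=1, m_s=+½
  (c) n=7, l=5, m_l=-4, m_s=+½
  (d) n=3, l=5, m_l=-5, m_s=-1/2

(d) has l = 5 ≥ n = 3, violating 0 ≤ l ≤ n−1.
The remaining sets (a), (b), (c) satisfy all four rules.

(d)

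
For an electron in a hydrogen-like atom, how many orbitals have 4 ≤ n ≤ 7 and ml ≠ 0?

104

Treat each shell separately and count matching orbitals:
n=4 → 12; n=5 → 20; n=6 → 30; n=7 → 42.
Total orbitals: 12 + 20 + 30 + 42 = 104.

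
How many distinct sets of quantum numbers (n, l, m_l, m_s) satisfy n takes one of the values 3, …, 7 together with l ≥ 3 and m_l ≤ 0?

100

Work shell by shell — for each n, count the (l, m_l) pairs that satisfy l ≥ 3 and m_l ≤ 0:
n=4 → 4; n=5 → 9; n=6 → 15; n=7 → 22.
Orbitals: 4 + 9 + 15 + 22 = 50. Including both spin states (m_s = ±1/2) gives 2 × 50 = 100 states.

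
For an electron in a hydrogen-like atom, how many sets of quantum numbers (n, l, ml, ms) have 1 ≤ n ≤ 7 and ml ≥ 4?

20

For each n in the range, tally the orbitals obeying ml ≥ 4:
n=5 → 1; n=6 → 3; n=7 → 6.
Orbitals: 1 + 3 + 6 = 10. Including both spin states (ms = ±1/2) gives 2 × 10 = 20 states.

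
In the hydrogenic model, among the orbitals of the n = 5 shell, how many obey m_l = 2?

For n = 5, l ranges over 0 … 4.
Contributions: l=2 → 1; l=3 → 1; l=4 → 1.
Total orbitals: 1 + 1 + 1 = 3.

3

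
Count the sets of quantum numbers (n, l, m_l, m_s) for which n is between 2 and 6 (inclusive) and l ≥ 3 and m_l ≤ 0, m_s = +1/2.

28

Count contributing orbitals for each principal shell:
n=4 → 4; n=5 → 9; n=6 → 15.
Orbitals: 4 + 9 + 15 = 28. With m_s fixed to +1/2 there is one state per orbital, so 28 states.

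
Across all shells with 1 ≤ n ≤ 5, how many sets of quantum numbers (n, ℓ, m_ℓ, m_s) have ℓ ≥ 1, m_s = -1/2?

Treat each shell separately and count matching orbitals:
n=2 → 3; n=3 → 8; n=4 → 15; n=5 → 24.
Orbitals: 3 + 8 + 15 + 24 = 50. With m_s fixed to -1/2 there is one state per orbital, so 50 states.

50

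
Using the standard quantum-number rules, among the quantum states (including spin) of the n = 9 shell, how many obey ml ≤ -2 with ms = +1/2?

28

The n = 9 shell has l = 0 through 8; check each.
Contributions: l=2 → 1; l=3 → 2; l=4 → 3; l=5 → 4; l=6 → 5; l=7 → 6; l=8 → 7.
Orbitals: 1 + 2 + 3 + 4 + 5 + 6 + 7 = 28. With ms fixed to a single value there is one state per orbital, giving 28 states.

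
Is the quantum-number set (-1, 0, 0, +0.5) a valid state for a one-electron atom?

The principal quantum number must be a positive integer (n ≥ 1), but here n = -1.

Not allowed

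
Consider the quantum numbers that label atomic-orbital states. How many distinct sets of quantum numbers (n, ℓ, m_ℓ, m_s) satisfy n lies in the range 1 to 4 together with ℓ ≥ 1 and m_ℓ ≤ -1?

20

Treat each shell separately and count matching orbitals:
n=2 → 1; n=3 → 3; n=4 → 6.
Orbitals: 1 + 3 + 6 = 10. Including both spin states (m_s = ±1/2) gives 2 × 10 = 20 states.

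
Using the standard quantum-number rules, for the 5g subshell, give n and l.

n = 5, l = 4

The leading integer gives n = 5; the letter 'g' means l = 4.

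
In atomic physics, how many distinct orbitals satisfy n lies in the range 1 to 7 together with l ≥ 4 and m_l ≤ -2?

Go shell by shell, enumerating (l, m_l) with l ≥ 4 and m_l ≤ -2:
n=5 → 3; n=6 → 7; n=7 → 12.
Total orbitals: 3 + 7 + 12 = 22.

22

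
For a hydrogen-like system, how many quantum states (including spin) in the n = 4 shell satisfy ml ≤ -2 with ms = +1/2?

3

Orbitals with ml ≤ -2, by l: l=2 → 1; l=3 → 2.
Orbitals: 1 + 2 = 3. With ms fixed to a single value there is one state per orbital, giving 3 states.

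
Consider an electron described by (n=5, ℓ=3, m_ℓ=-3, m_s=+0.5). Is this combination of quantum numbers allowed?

n = 5 is a positive integer. ℓ = 3 satisfies 0 ≤ ℓ ≤ n−1 = 4. m_ℓ = -3 lies in the range −ℓ … +ℓ (here −3 … 3). m_s = +1/2 is one of ±1/2.
All four constraints are satisfied.

Valid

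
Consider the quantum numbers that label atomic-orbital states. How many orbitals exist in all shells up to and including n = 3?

14

Total orbitals = 1² + 2² + 3² = 14.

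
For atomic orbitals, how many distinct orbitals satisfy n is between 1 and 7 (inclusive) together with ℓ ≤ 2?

50

Count contributing orbitals for each principal shell:
n=1 → 1; n=2 → 4; n=3 → 9; n=4 → 9; n=5 → 9; n=6 → 9; n=7 → 9.
Total orbitals: 1 + 4 + 9 + 9 + 9 + 9 + 9 = 50.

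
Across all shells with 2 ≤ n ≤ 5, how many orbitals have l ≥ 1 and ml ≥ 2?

Per-shell orbital counts meeting the constraint:
n=3 → 1; n=4 → 3; n=5 → 6.
Total orbitals: 1 + 3 + 6 = 10.

10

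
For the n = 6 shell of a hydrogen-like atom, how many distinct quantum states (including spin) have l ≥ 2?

For n = 6, l ranges over 0 … 5.
Orbitals with l ≥ 2, by l: l=2 → 5; l=3 → 7; l=4 → 9; l=5 → 11.
Orbitals: 5 + 7 + 9 + 11 = 32. Each orbital carries two spin states, so 32 × 2 = 64 states.

64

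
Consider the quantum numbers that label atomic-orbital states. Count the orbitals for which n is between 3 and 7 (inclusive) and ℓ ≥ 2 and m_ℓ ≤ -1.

Work shell by shell — for each n, count the (ℓ, m_ℓ) pairs that satisfy ℓ ≥ 2 and m_ℓ ≤ -1:
n=3 → 2; n=4 → 5; n=5 → 9; n=6 → 14; n=7 → 20.
Total orbitals: 2 + 5 + 9 + 14 + 20 = 50.

50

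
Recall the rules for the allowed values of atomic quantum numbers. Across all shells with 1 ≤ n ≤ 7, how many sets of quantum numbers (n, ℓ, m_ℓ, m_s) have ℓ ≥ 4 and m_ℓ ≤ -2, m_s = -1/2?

For each n in the range, tally the orbitals obeying ℓ ≥ 4 and m_ℓ ≤ -2:
n=5 → 3; n=6 → 7; n=7 → 12.
Orbitals: 3 + 7 + 12 = 22. With m_s fixed to -1/2 there is one state per orbital, so 22 states.

22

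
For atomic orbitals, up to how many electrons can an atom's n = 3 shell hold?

18

A shell holds 2n² electrons: 2 × 3² = 2 × 9 = 18.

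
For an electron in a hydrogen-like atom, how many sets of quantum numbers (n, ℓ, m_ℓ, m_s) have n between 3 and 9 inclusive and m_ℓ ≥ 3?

Treat each shell separately and count matching orbitals:
n=4 → 1; n=5 → 3; n=6 → 6; n=7 → 10; n=8 → 15; n=9 → 21.
Orbitals: 1 + 3 + 6 + 10 + 15 + 21 = 56. Including both spin states (m_s = ±1/2) gives 2 × 56 = 112 states.

112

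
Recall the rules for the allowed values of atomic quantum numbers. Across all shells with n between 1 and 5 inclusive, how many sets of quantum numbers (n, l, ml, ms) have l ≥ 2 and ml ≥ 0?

44

Treat each shell separately and count matching orbitals:
n=3 → 3; n=4 → 7; n=5 → 12.
Orbitals: 3 + 7 + 12 = 22. Including both spin states (ms = ±1/2) gives 2 × 22 = 44 states.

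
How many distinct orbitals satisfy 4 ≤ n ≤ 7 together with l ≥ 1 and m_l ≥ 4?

Per-shell orbital counts meeting the constraint:
n=5 → 1; n=6 → 3; n=7 → 6.
Total orbitals: 1 + 3 + 6 = 10.

10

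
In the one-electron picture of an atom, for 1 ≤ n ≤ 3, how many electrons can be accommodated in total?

28

Total orbitals = 1² + 2² + 3² = 14. Doubling for spin gives 28 electrons.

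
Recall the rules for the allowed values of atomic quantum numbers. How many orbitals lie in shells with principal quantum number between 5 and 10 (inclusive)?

Shell n has n² orbitals: 5²=25 + 6²=36 + 7²=49 + 8²=64 + 9²=81 + 10²=100 = 355 orbitals.

355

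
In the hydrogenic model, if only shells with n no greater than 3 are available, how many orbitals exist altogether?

Total orbitals = 1² + 2² + 3² = 14.

14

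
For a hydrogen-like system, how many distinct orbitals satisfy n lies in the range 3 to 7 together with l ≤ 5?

122

Treat each shell separately and count matching orbitals:
n=3 → 9; n=4 → 16; n=5 → 25; n=6 → 36; n=7 → 36.
Total orbitals: 9 + 16 + 25 + 36 + 36 = 122.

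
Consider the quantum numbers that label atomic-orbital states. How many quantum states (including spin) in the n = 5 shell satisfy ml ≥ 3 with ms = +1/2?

3

The n = 5 shell has l = 0 through 4; check each.
The (l, ml) pairs meeting ml ≥ 3 give: l=3 → 1; l=4 → 2.
Orbitals: 1 + 2 = 3. With ms fixed to a single value there is one state per orbital, giving 3 states.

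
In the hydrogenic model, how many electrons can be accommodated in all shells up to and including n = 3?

28

Total orbitals = 1² + 2² + 3² = 14. Doubling for spin gives 28 electrons.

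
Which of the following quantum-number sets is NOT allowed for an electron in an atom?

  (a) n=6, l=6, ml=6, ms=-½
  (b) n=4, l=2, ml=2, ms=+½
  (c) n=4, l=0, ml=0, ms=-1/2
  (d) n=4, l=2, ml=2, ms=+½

(a) has l = 6 ≥ n = 6, violating 0 ≤ l ≤ n−1.
The remaining sets (b), (c), (d) satisfy all four rules.

(a)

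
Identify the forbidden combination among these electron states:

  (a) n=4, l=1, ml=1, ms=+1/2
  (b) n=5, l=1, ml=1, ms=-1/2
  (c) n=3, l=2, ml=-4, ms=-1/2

(c) has |ml| = 4 > l = 2, violating −l ≤ ml ≤ l.
The remaining sets (a), (b) satisfy all four rules.

(c)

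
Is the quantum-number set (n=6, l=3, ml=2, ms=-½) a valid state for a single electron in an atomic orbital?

Valid

n = 6 is a positive integer. l = 3 satisfies 0 ≤ l ≤ n−1 = 5. ml = 2 lies in the range −l … +l (here −3 … 3). ms = -1/2 is one of ±1/2.
All four constraints are satisfied.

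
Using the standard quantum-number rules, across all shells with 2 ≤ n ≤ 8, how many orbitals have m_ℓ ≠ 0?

Work shell by shell — for each n, count the (ℓ, m_ℓ) pairs that satisfy m_ℓ ≠ 0:
n=2 → 2; n=3 → 6; n=4 → 12; n=5 → 20; n=6 → 30; n=7 → 42; n=8 → 56.
Total orbitals: 2 + 6 + 12 + 20 + 30 + 42 + 56 = 168.

168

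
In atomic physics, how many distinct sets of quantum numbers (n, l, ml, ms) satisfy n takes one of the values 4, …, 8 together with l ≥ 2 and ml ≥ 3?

Per-shell orbital counts meeting the constraint:
n=4 → 1; n=5 → 3; n=6 → 6; n=7 → 10; n=8 → 15.
Orbitals: 1 + 3 + 6 + 10 + 15 = 35. Including both spin states (ms = ±1/2) gives 2 × 35 = 70 states.

70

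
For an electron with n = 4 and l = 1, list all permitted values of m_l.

-1, 0, 1

m_l takes every integer from −l to +l. With l = 1 that gives the 3 values -1, 0, 1.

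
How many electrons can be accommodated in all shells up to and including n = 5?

Total orbitals = 1² + 2² + 3² + 4² + 5² = 55. Doubling for spin gives 110 electrons.

110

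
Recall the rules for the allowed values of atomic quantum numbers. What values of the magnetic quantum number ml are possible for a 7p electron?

The 7p subshell has l = 1, and ml takes every integer from −l to +l. With l = 1 that gives the 3 values -1, 0, 1.

-1, 0, 1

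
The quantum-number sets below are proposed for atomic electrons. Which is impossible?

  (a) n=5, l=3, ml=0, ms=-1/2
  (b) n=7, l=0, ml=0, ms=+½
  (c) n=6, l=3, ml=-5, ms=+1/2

(c) has |ml| = 5 > l = 3, violating −l ≤ ml ≤ l.
The remaining sets (a), (b) satisfy all four rules.

(c)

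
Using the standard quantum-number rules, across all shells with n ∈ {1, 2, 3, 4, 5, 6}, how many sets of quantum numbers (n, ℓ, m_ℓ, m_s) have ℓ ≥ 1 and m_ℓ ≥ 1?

70

Count contributing orbitals for each principal shell:
n=2 → 1; n=3 → 3; n=4 → 6; n=5 → 10; n=6 → 15.
Orbitals: 1 + 3 + 6 + 10 + 15 = 35. Including both spin states (m_s = ±1/2) gives 2 × 35 = 70 states.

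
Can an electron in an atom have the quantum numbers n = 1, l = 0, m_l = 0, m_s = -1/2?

n = 1 is a positive integer. l = 0 satisfies 0 ≤ l ≤ n−1 = 0. m_l = 0 lies in the range −l … +l (here 0). m_s = -1/2 is one of ±1/2.
All four constraints are satisfied.

Allowed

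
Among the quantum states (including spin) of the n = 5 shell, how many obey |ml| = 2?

With n = 5 the allowed l are 0, 1, …, 4.
Per l-value: l=2 → 2; l=3 → 2; l=4 → 2.
Orbitals: 2 + 2 + 2 = 6. Each orbital carries two spin states, so 6 × 2 = 12 states.

12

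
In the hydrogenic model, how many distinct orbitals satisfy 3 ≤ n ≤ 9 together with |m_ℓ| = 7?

6

Count contributing orbitals for each principal shell:
n=8 → 2; n=9 → 4.
Total orbitals: 2 + 4 = 6.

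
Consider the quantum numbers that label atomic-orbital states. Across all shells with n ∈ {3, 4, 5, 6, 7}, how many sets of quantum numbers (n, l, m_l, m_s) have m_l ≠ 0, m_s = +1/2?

110

Treat each shell separately and count matching orbitals:
n=3 → 6; n=4 → 12; n=5 → 20; n=6 → 30; n=7 → 42.
Orbitals: 6 + 12 + 20 + 30 + 42 = 110. With m_s fixed to +1/2 there is one state per orbital, so 110 states.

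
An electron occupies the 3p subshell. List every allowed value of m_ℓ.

The 3p subshell has ℓ = 1, and m_ℓ takes every integer from −ℓ to +ℓ. With ℓ = 1 that gives the 3 values -1, 0, 1.

-1, 0, 1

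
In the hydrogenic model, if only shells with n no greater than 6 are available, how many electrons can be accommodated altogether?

182

Total orbitals = 1² + 2² + 3² + 4² + 5² + 6² = 91. Doubling for spin gives 182 electrons.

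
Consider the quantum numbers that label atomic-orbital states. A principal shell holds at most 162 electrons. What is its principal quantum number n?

n = 9

2n² = 162 ⇒ n² = 81 ⇒ n = 9.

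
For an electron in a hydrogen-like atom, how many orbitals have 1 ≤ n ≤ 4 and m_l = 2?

3

Go shell by shell, enumerating (l, m_l) with m_l = 2:
n=3 → 1; n=4 → 2.
Total orbitals: 1 + 2 = 3.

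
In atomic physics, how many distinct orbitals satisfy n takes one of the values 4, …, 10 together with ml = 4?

21

Work shell by shell — for each n, count the (l, ml) pairs that satisfy ml = 4:
n=5 → 1; n=6 → 2; n=7 → 3; n=8 → 4; n=9 → 5; n=10 → 6.
Total orbitals: 1 + 2 + 3 + 4 + 5 + 6 = 21.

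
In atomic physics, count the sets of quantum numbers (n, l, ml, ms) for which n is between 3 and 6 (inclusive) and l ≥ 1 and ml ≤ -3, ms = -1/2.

10

Treat each shell separately and count matching orbitals:
n=4 → 1; n=5 → 3; n=6 → 6.
Orbitals: 1 + 3 + 6 = 10. With ms fixed to -1/2 there is one state per orbital, so 10 states.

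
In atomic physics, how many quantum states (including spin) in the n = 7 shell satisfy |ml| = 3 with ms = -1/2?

With n = 7 the allowed l are 0, 1, …, 6.
The (l, ml) pairs meeting |ml| = 3 give: l=3 → 2; l=4 → 2; l=5 → 2; l=6 → 2.
Orbitals: 2 + 2 + 2 + 2 = 8. With ms fixed to a single value there is one state per orbital, giving 8 states.

8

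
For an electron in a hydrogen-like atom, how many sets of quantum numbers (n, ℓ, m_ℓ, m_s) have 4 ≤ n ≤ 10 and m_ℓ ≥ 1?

Per-shell orbital counts meeting the constraint:
n=4 → 6; n=5 → 10; n=6 → 15; n=7 → 21; n=8 → 28; n=9 → 36; n=10 → 45.
Orbitals: 6 + 10 + 15 + 21 + 28 + 36 + 45 = 161. Including both spin states (m_s = ±1/2) gives 2 × 161 = 322 states.

322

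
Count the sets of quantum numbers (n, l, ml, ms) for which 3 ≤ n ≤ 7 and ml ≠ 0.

220

For each n in the range, tally the orbitals obeying ml ≠ 0:
n=3 → 6; n=4 → 12; n=5 → 20; n=6 → 30; n=7 → 42.
Orbitals: 6 + 12 + 20 + 30 + 42 = 110. Including both spin states (ms = ±1/2) gives 2 × 110 = 220 states.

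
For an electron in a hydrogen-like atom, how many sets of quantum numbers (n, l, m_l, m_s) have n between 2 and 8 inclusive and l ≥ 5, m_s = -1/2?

Treat each shell separately and count matching orbitals:
n=6 → 11; n=7 → 24; n=8 → 39.
Orbitals: 11 + 24 + 39 = 74. With m_s fixed to -1/2 there is one state per orbital, so 74 states.

74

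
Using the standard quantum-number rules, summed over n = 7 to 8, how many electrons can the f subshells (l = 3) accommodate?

An f subshell (l = 3) exists for every n ≥ 4, so shells n = 7, 8 each contribute one — 2 subshells.
Since each f subshell holds 2(2·3+1) = 14 electrons, the total is 2 × 14 = 28.

28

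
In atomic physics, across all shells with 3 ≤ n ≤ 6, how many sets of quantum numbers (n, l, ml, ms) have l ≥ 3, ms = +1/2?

50

Count contributing orbitals for each principal shell:
n=4 → 7; n=5 → 16; n=6 → 27.
Orbitals: 7 + 16 + 27 = 50. With ms fixed to +1/2 there is one state per orbital, so 50 states.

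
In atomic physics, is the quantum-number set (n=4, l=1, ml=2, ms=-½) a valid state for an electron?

Invalid

The magnetic quantum number must satisfy −l ≤ ml ≤ l. With l = 1, ml can only be -1, 0, 1, so ml = 2 is forbidden.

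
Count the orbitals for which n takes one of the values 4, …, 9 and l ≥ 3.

Count contributing orbitals for each principal shell:
n=4 → 7; n=5 → 16; n=6 → 27; n=7 → 40; n=8 → 55; n=9 → 72.
Total orbitals: 7 + 16 + 27 + 40 + 55 + 72 = 217.

217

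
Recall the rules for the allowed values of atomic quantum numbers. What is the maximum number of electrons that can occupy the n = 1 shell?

A shell holds 2n² electrons: 2 × 1² = 2 × 1 = 2.

2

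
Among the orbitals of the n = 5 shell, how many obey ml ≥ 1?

10

Orbitals with ml ≥ 1, by l: l=1 → 1; l=2 → 2; l=3 → 3; l=4 → 4.
Total orbitals: 1 + 2 + 3 + 4 = 10.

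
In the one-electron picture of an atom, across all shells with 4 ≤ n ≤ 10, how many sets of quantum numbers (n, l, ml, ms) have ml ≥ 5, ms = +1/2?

Count contributing orbitals for each principal shell:
n=6 → 1; n=7 → 3; n=8 → 6; n=9 → 10; n=10 → 15.
Orbitals: 1 + 3 + 6 + 10 + 15 = 35. With ms fixed to +1/2 there is one state per orbital, so 35 states.

35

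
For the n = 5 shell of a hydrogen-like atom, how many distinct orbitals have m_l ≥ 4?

1

With n = 5 the allowed l are 0, 1, …, 4.
Orbitals with m_l ≥ 4, by l: l=4 → 1.
Total orbitals: 1.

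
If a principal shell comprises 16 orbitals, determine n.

n² = 16 ⇒ n = 4.

n = 4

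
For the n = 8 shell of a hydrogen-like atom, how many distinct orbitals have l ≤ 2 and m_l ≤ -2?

With n = 8 the allowed l are 0, 1, …, 7.
Per l-value: l=2 → 1.
Total orbitals: 1.

1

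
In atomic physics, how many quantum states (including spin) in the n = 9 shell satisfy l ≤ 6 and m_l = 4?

6

Go through l = 0, …, 8 (the values permitted for n = 9).
The (l, m_l) pairs meeting l ≤ 6 and m_l = 4 give: l=4 → 1; l=5 → 1; l=6 → 1.
Orbitals: 1 + 1 + 1 = 3. Each orbital carries two spin states, so 3 × 2 = 6 states.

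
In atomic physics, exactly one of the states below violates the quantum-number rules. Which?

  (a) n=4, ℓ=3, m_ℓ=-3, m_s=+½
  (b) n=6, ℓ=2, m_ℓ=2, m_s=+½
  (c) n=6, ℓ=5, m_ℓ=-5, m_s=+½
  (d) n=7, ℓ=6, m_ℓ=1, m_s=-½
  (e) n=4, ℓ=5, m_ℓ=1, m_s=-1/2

(e) has ℓ = 5 ≥ n = 4, violating 0 ≤ ℓ ≤ n−1.
The remaining sets (a), (b), (c), (d) satisfy all four rules.

(e)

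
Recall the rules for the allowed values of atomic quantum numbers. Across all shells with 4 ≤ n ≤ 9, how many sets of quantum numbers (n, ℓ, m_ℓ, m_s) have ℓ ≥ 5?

260

Per-shell orbital counts meeting the constraint:
n=6 → 11; n=7 → 24; n=8 → 39; n=9 → 56.
Orbitals: 11 + 24 + 39 + 56 = 130. Including both spin states (m_s = ±1/2) gives 2 × 130 = 260 states.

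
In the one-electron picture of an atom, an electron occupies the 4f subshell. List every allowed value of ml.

The 4f subshell has l = 3, and ml takes every integer from −l to +l. With l = 3 that gives the 7 values -3, -2, -1, 0, 1, 2, 3.

-3, -2, -1, 0, 1, 2, 3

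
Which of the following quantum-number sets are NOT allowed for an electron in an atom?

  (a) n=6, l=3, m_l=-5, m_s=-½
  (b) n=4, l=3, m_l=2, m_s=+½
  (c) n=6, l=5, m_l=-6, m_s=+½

(a) and (c)

(a) has |m_l| = 5 > l = 3, violating −l ≤ m_l ≤ l.
(c) has |m_l| = 6 > l = 5, violating −l ≤ m_l ≤ l.
The remaining set (b) satisfies all four rules.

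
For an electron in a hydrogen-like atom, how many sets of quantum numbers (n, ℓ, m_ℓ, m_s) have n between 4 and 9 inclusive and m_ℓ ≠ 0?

464

Per-shell orbital counts meeting the constraint:
n=4 → 12; n=5 → 20; n=6 → 30; n=7 → 42; n=8 → 56; n=9 → 72.
Orbitals: 12 + 20 + 30 + 42 + 56 + 72 = 232. Including both spin states (m_s = ±1/2) gives 2 × 232 = 464 states.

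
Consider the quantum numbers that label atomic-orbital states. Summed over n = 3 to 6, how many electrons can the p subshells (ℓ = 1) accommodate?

24

A p subshell (ℓ = 1) exists for every n ≥ 2, so shells n = 3, 4, 5, 6 each contribute one — 4 subshells.
Since each p subshell holds 2(2·1+1) = 6 electrons, the total is 4 × 6 = 24.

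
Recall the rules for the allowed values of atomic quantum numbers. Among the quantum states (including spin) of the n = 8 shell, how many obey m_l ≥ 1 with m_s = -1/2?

The n = 8 shell has l = 0 through 7; check each.
The (l, m_l) pairs meeting m_l ≥ 1 give: l=1 → 1; l=2 → 2; l=3 → 3; l=4 → 4; l=5 → 5; l=6 → 6; l=7 → 7.
Orbitals: 1 + 2 + 3 + 4 + 5 + 6 + 7 = 28. With m_s fixed to a single value there is one state per orbital, giving 28 states.

28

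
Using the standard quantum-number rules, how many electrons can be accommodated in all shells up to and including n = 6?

182

Total orbitals = 1² + 2² + 3² + 4² + 5² + 6² = 91. Doubling for spin gives 182 electrons.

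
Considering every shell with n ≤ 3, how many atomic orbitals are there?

14

Total orbitals = 1² + 2² + 3² = 14.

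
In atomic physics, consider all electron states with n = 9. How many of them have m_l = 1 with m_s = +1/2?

8

For n = 9, l ranges over 0 … 8.
Orbitals with m_l = 1, by l: l=1 → 1; l=2 → 1; l=3 → 1; l=4 → 1; l=5 → 1; l=6 → 1; l=7 → 1; l=8 → 1.
Orbitals: 1 + 1 + 1 + 1 + 1 + 1 + 1 + 1 = 8. With m_s fixed to a single value there is one state per orbital, giving 8 states.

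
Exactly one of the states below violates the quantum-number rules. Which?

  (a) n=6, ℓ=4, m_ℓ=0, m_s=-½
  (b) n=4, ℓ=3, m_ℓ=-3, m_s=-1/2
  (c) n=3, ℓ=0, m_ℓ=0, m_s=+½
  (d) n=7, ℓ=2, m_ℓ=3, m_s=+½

(d)

(d) has |m_ℓ| = 3 > ℓ = 2, violating −ℓ ≤ m_ℓ ≤ ℓ.
The remaining sets (a), (b), (c) satisfy all four rules.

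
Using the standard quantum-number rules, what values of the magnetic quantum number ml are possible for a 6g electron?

-4, -3, -2, -1, 0, 1, 2, 3, 4

The 6g subshell has l = 4, and ml takes every integer from −l to +l. With l = 4 that gives the 9 values -4, -3, -2, -1, 0, 1, 2, 3, 4.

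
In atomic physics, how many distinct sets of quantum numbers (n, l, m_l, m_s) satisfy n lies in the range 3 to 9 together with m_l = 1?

Go shell by shell, enumerating (l, m_l) with m_l = 1:
n=3 → 2; n=4 → 3; n=5 → 4; n=6 → 5; n=7 → 6; n=8 → 7; n=9 → 8.
Orbitals: 2 + 3 + 4 + 5 + 6 + 7 + 8 = 35. Including both spin states (m_s = ±1/2) gives 2 × 35 = 70 states.

70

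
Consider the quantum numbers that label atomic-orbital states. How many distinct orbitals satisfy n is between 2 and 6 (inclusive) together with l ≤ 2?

40

Go shell by shell, enumerating (l, m_l) with l ≤ 2:
n=2 → 4; n=3 → 9; n=4 → 9; n=5 → 9; n=6 → 9.
Total orbitals: 4 + 9 + 9 + 9 + 9 = 40.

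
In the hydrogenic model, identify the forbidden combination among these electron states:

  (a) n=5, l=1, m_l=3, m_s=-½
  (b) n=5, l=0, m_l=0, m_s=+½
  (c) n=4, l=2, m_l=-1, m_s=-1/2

(a)

(a) has |m_l| = 3 > l = 1, violating −l ≤ m_l ≤ l.
The remaining sets (b), (c) satisfy all four rules.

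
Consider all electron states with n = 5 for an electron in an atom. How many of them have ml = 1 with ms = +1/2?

The n = 5 shell has l = 0 through 4; check each.
Contributions: l=1 → 1; l=2 → 1; l=3 → 1; l=4 → 1.
Orbitals: 1 + 1 + 1 + 1 = 4. With ms fixed to a single value there is one state per orbital, giving 4 states.

4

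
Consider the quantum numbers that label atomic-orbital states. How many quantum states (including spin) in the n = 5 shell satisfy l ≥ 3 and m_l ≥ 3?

For n = 5, l ranges over 0 … 4.
Orbitals with l ≥ 3 and m_l ≥ 3, by l: l=3 → 1; l=4 → 2.
Orbitals: 1 + 2 = 3. Each orbital carries two spin states, so 3 × 2 = 6 states.

6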